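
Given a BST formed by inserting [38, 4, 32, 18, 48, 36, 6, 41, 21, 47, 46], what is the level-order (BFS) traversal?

Tree insertion order: [38, 4, 32, 18, 48, 36, 6, 41, 21, 47, 46]
Tree (level-order array): [38, 4, 48, None, 32, 41, None, 18, 36, None, 47, 6, 21, None, None, 46]
BFS from the root, enqueuing left then right child of each popped node:
  queue [38] -> pop 38, enqueue [4, 48], visited so far: [38]
  queue [4, 48] -> pop 4, enqueue [32], visited so far: [38, 4]
  queue [48, 32] -> pop 48, enqueue [41], visited so far: [38, 4, 48]
  queue [32, 41] -> pop 32, enqueue [18, 36], visited so far: [38, 4, 48, 32]
  queue [41, 18, 36] -> pop 41, enqueue [47], visited so far: [38, 4, 48, 32, 41]
  queue [18, 36, 47] -> pop 18, enqueue [6, 21], visited so far: [38, 4, 48, 32, 41, 18]
  queue [36, 47, 6, 21] -> pop 36, enqueue [none], visited so far: [38, 4, 48, 32, 41, 18, 36]
  queue [47, 6, 21] -> pop 47, enqueue [46], visited so far: [38, 4, 48, 32, 41, 18, 36, 47]
  queue [6, 21, 46] -> pop 6, enqueue [none], visited so far: [38, 4, 48, 32, 41, 18, 36, 47, 6]
  queue [21, 46] -> pop 21, enqueue [none], visited so far: [38, 4, 48, 32, 41, 18, 36, 47, 6, 21]
  queue [46] -> pop 46, enqueue [none], visited so far: [38, 4, 48, 32, 41, 18, 36, 47, 6, 21, 46]
Result: [38, 4, 48, 32, 41, 18, 36, 47, 6, 21, 46]


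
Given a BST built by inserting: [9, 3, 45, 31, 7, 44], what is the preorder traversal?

Tree insertion order: [9, 3, 45, 31, 7, 44]
Tree (level-order array): [9, 3, 45, None, 7, 31, None, None, None, None, 44]
Preorder traversal: [9, 3, 7, 45, 31, 44]


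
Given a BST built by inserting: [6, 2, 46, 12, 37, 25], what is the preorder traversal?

Tree insertion order: [6, 2, 46, 12, 37, 25]
Tree (level-order array): [6, 2, 46, None, None, 12, None, None, 37, 25]
Preorder traversal: [6, 2, 46, 12, 37, 25]


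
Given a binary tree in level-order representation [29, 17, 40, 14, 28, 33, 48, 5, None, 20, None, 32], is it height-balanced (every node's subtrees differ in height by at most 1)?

Tree (level-order array): [29, 17, 40, 14, 28, 33, 48, 5, None, 20, None, 32]
Definition: a tree is height-balanced if, at every node, |h(left) - h(right)| <= 1 (empty subtree has height -1).
Bottom-up per-node check:
  node 5: h_left=-1, h_right=-1, diff=0 [OK], height=0
  node 14: h_left=0, h_right=-1, diff=1 [OK], height=1
  node 20: h_left=-1, h_right=-1, diff=0 [OK], height=0
  node 28: h_left=0, h_right=-1, diff=1 [OK], height=1
  node 17: h_left=1, h_right=1, diff=0 [OK], height=2
  node 32: h_left=-1, h_right=-1, diff=0 [OK], height=0
  node 33: h_left=0, h_right=-1, diff=1 [OK], height=1
  node 48: h_left=-1, h_right=-1, diff=0 [OK], height=0
  node 40: h_left=1, h_right=0, diff=1 [OK], height=2
  node 29: h_left=2, h_right=2, diff=0 [OK], height=3
All nodes satisfy the balance condition.
Result: Balanced


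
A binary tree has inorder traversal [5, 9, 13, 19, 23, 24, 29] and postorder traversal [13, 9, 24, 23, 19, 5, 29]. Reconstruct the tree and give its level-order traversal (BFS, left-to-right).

Inorder:   [5, 9, 13, 19, 23, 24, 29]
Postorder: [13, 9, 24, 23, 19, 5, 29]
Algorithm: postorder visits root last, so walk postorder right-to-left;
each value is the root of the current inorder slice — split it at that
value, recurse on the right subtree first, then the left.
Recursive splits:
  root=29; inorder splits into left=[5, 9, 13, 19, 23, 24], right=[]
  root=5; inorder splits into left=[], right=[9, 13, 19, 23, 24]
  root=19; inorder splits into left=[9, 13], right=[23, 24]
  root=23; inorder splits into left=[], right=[24]
  root=24; inorder splits into left=[], right=[]
  root=9; inorder splits into left=[], right=[13]
  root=13; inorder splits into left=[], right=[]
Reconstructed level-order: [29, 5, 19, 9, 23, 13, 24]


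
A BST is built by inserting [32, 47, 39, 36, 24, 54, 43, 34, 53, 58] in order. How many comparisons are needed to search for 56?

Search path for 56: 32 -> 47 -> 54 -> 58
Found: False
Comparisons: 4


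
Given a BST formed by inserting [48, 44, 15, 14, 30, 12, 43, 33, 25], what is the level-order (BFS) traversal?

Tree insertion order: [48, 44, 15, 14, 30, 12, 43, 33, 25]
Tree (level-order array): [48, 44, None, 15, None, 14, 30, 12, None, 25, 43, None, None, None, None, 33]
BFS from the root, enqueuing left then right child of each popped node:
  queue [48] -> pop 48, enqueue [44], visited so far: [48]
  queue [44] -> pop 44, enqueue [15], visited so far: [48, 44]
  queue [15] -> pop 15, enqueue [14, 30], visited so far: [48, 44, 15]
  queue [14, 30] -> pop 14, enqueue [12], visited so far: [48, 44, 15, 14]
  queue [30, 12] -> pop 30, enqueue [25, 43], visited so far: [48, 44, 15, 14, 30]
  queue [12, 25, 43] -> pop 12, enqueue [none], visited so far: [48, 44, 15, 14, 30, 12]
  queue [25, 43] -> pop 25, enqueue [none], visited so far: [48, 44, 15, 14, 30, 12, 25]
  queue [43] -> pop 43, enqueue [33], visited so far: [48, 44, 15, 14, 30, 12, 25, 43]
  queue [33] -> pop 33, enqueue [none], visited so far: [48, 44, 15, 14, 30, 12, 25, 43, 33]
Result: [48, 44, 15, 14, 30, 12, 25, 43, 33]


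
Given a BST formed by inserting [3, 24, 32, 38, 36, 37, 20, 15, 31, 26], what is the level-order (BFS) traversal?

Tree insertion order: [3, 24, 32, 38, 36, 37, 20, 15, 31, 26]
Tree (level-order array): [3, None, 24, 20, 32, 15, None, 31, 38, None, None, 26, None, 36, None, None, None, None, 37]
BFS from the root, enqueuing left then right child of each popped node:
  queue [3] -> pop 3, enqueue [24], visited so far: [3]
  queue [24] -> pop 24, enqueue [20, 32], visited so far: [3, 24]
  queue [20, 32] -> pop 20, enqueue [15], visited so far: [3, 24, 20]
  queue [32, 15] -> pop 32, enqueue [31, 38], visited so far: [3, 24, 20, 32]
  queue [15, 31, 38] -> pop 15, enqueue [none], visited so far: [3, 24, 20, 32, 15]
  queue [31, 38] -> pop 31, enqueue [26], visited so far: [3, 24, 20, 32, 15, 31]
  queue [38, 26] -> pop 38, enqueue [36], visited so far: [3, 24, 20, 32, 15, 31, 38]
  queue [26, 36] -> pop 26, enqueue [none], visited so far: [3, 24, 20, 32, 15, 31, 38, 26]
  queue [36] -> pop 36, enqueue [37], visited so far: [3, 24, 20, 32, 15, 31, 38, 26, 36]
  queue [37] -> pop 37, enqueue [none], visited so far: [3, 24, 20, 32, 15, 31, 38, 26, 36, 37]
Result: [3, 24, 20, 32, 15, 31, 38, 26, 36, 37]


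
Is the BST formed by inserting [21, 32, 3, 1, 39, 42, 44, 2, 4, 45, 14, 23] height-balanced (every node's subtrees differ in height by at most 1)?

Tree (level-order array): [21, 3, 32, 1, 4, 23, 39, None, 2, None, 14, None, None, None, 42, None, None, None, None, None, 44, None, 45]
Definition: a tree is height-balanced if, at every node, |h(left) - h(right)| <= 1 (empty subtree has height -1).
Bottom-up per-node check:
  node 2: h_left=-1, h_right=-1, diff=0 [OK], height=0
  node 1: h_left=-1, h_right=0, diff=1 [OK], height=1
  node 14: h_left=-1, h_right=-1, diff=0 [OK], height=0
  node 4: h_left=-1, h_right=0, diff=1 [OK], height=1
  node 3: h_left=1, h_right=1, diff=0 [OK], height=2
  node 23: h_left=-1, h_right=-1, diff=0 [OK], height=0
  node 45: h_left=-1, h_right=-1, diff=0 [OK], height=0
  node 44: h_left=-1, h_right=0, diff=1 [OK], height=1
  node 42: h_left=-1, h_right=1, diff=2 [FAIL (|-1-1|=2 > 1)], height=2
  node 39: h_left=-1, h_right=2, diff=3 [FAIL (|-1-2|=3 > 1)], height=3
  node 32: h_left=0, h_right=3, diff=3 [FAIL (|0-3|=3 > 1)], height=4
  node 21: h_left=2, h_right=4, diff=2 [FAIL (|2-4|=2 > 1)], height=5
Node 42 violates the condition: |-1 - 1| = 2 > 1.
Result: Not balanced


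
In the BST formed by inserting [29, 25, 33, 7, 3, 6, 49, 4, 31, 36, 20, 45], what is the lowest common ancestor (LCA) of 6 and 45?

Tree insertion order: [29, 25, 33, 7, 3, 6, 49, 4, 31, 36, 20, 45]
Tree (level-order array): [29, 25, 33, 7, None, 31, 49, 3, 20, None, None, 36, None, None, 6, None, None, None, 45, 4]
In a BST, the LCA of p=6, q=45 is the first node v on the
root-to-leaf path with p <= v <= q (go left if both < v, right if both > v).
Walk from root:
  at 29: 6 <= 29 <= 45, this is the LCA
LCA = 29


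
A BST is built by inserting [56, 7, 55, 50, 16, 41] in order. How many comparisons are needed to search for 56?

Search path for 56: 56
Found: True
Comparisons: 1


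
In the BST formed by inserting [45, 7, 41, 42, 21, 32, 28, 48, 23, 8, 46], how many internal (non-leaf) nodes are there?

Tree built from: [45, 7, 41, 42, 21, 32, 28, 48, 23, 8, 46]
Tree (level-order array): [45, 7, 48, None, 41, 46, None, 21, 42, None, None, 8, 32, None, None, None, None, 28, None, 23]
Rule: An internal node has at least one child.
Per-node child counts:
  node 45: 2 child(ren)
  node 7: 1 child(ren)
  node 41: 2 child(ren)
  node 21: 2 child(ren)
  node 8: 0 child(ren)
  node 32: 1 child(ren)
  node 28: 1 child(ren)
  node 23: 0 child(ren)
  node 42: 0 child(ren)
  node 48: 1 child(ren)
  node 46: 0 child(ren)
Matching nodes: [45, 7, 41, 21, 32, 28, 48]
Count of internal (non-leaf) nodes: 7


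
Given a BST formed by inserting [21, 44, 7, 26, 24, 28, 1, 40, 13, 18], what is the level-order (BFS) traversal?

Tree insertion order: [21, 44, 7, 26, 24, 28, 1, 40, 13, 18]
Tree (level-order array): [21, 7, 44, 1, 13, 26, None, None, None, None, 18, 24, 28, None, None, None, None, None, 40]
BFS from the root, enqueuing left then right child of each popped node:
  queue [21] -> pop 21, enqueue [7, 44], visited so far: [21]
  queue [7, 44] -> pop 7, enqueue [1, 13], visited so far: [21, 7]
  queue [44, 1, 13] -> pop 44, enqueue [26], visited so far: [21, 7, 44]
  queue [1, 13, 26] -> pop 1, enqueue [none], visited so far: [21, 7, 44, 1]
  queue [13, 26] -> pop 13, enqueue [18], visited so far: [21, 7, 44, 1, 13]
  queue [26, 18] -> pop 26, enqueue [24, 28], visited so far: [21, 7, 44, 1, 13, 26]
  queue [18, 24, 28] -> pop 18, enqueue [none], visited so far: [21, 7, 44, 1, 13, 26, 18]
  queue [24, 28] -> pop 24, enqueue [none], visited so far: [21, 7, 44, 1, 13, 26, 18, 24]
  queue [28] -> pop 28, enqueue [40], visited so far: [21, 7, 44, 1, 13, 26, 18, 24, 28]
  queue [40] -> pop 40, enqueue [none], visited so far: [21, 7, 44, 1, 13, 26, 18, 24, 28, 40]
Result: [21, 7, 44, 1, 13, 26, 18, 24, 28, 40]


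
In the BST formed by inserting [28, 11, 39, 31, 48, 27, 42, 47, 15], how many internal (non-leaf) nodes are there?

Tree built from: [28, 11, 39, 31, 48, 27, 42, 47, 15]
Tree (level-order array): [28, 11, 39, None, 27, 31, 48, 15, None, None, None, 42, None, None, None, None, 47]
Rule: An internal node has at least one child.
Per-node child counts:
  node 28: 2 child(ren)
  node 11: 1 child(ren)
  node 27: 1 child(ren)
  node 15: 0 child(ren)
  node 39: 2 child(ren)
  node 31: 0 child(ren)
  node 48: 1 child(ren)
  node 42: 1 child(ren)
  node 47: 0 child(ren)
Matching nodes: [28, 11, 27, 39, 48, 42]
Count of internal (non-leaf) nodes: 6


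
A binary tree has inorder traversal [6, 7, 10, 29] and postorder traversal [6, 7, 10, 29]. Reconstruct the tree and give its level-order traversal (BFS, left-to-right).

Inorder:   [6, 7, 10, 29]
Postorder: [6, 7, 10, 29]
Algorithm: postorder visits root last, so walk postorder right-to-left;
each value is the root of the current inorder slice — split it at that
value, recurse on the right subtree first, then the left.
Recursive splits:
  root=29; inorder splits into left=[6, 7, 10], right=[]
  root=10; inorder splits into left=[6, 7], right=[]
  root=7; inorder splits into left=[6], right=[]
  root=6; inorder splits into left=[], right=[]
Reconstructed level-order: [29, 10, 7, 6]


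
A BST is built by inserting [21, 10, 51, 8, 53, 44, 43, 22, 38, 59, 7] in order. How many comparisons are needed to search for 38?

Search path for 38: 21 -> 51 -> 44 -> 43 -> 22 -> 38
Found: True
Comparisons: 6


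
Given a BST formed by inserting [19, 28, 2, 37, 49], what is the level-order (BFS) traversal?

Tree insertion order: [19, 28, 2, 37, 49]
Tree (level-order array): [19, 2, 28, None, None, None, 37, None, 49]
BFS from the root, enqueuing left then right child of each popped node:
  queue [19] -> pop 19, enqueue [2, 28], visited so far: [19]
  queue [2, 28] -> pop 2, enqueue [none], visited so far: [19, 2]
  queue [28] -> pop 28, enqueue [37], visited so far: [19, 2, 28]
  queue [37] -> pop 37, enqueue [49], visited so far: [19, 2, 28, 37]
  queue [49] -> pop 49, enqueue [none], visited so far: [19, 2, 28, 37, 49]
Result: [19, 2, 28, 37, 49]


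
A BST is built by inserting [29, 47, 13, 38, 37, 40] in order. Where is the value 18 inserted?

Starting tree (level order): [29, 13, 47, None, None, 38, None, 37, 40]
Insertion path: 29 -> 13
Result: insert 18 as right child of 13
Final tree (level order): [29, 13, 47, None, 18, 38, None, None, None, 37, 40]


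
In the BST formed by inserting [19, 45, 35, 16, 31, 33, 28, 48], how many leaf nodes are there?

Tree built from: [19, 45, 35, 16, 31, 33, 28, 48]
Tree (level-order array): [19, 16, 45, None, None, 35, 48, 31, None, None, None, 28, 33]
Rule: A leaf has 0 children.
Per-node child counts:
  node 19: 2 child(ren)
  node 16: 0 child(ren)
  node 45: 2 child(ren)
  node 35: 1 child(ren)
  node 31: 2 child(ren)
  node 28: 0 child(ren)
  node 33: 0 child(ren)
  node 48: 0 child(ren)
Matching nodes: [16, 28, 33, 48]
Count of leaf nodes: 4


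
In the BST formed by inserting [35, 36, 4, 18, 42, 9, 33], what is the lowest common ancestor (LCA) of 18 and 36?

Tree insertion order: [35, 36, 4, 18, 42, 9, 33]
Tree (level-order array): [35, 4, 36, None, 18, None, 42, 9, 33]
In a BST, the LCA of p=18, q=36 is the first node v on the
root-to-leaf path with p <= v <= q (go left if both < v, right if both > v).
Walk from root:
  at 35: 18 <= 35 <= 36, this is the LCA
LCA = 35


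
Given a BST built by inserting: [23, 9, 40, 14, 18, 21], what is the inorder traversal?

Tree insertion order: [23, 9, 40, 14, 18, 21]
Tree (level-order array): [23, 9, 40, None, 14, None, None, None, 18, None, 21]
Inorder traversal: [9, 14, 18, 21, 23, 40]


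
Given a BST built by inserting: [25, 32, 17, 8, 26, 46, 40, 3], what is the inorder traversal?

Tree insertion order: [25, 32, 17, 8, 26, 46, 40, 3]
Tree (level-order array): [25, 17, 32, 8, None, 26, 46, 3, None, None, None, 40]
Inorder traversal: [3, 8, 17, 25, 26, 32, 40, 46]


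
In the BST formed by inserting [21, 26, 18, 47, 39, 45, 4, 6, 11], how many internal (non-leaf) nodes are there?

Tree built from: [21, 26, 18, 47, 39, 45, 4, 6, 11]
Tree (level-order array): [21, 18, 26, 4, None, None, 47, None, 6, 39, None, None, 11, None, 45]
Rule: An internal node has at least one child.
Per-node child counts:
  node 21: 2 child(ren)
  node 18: 1 child(ren)
  node 4: 1 child(ren)
  node 6: 1 child(ren)
  node 11: 0 child(ren)
  node 26: 1 child(ren)
  node 47: 1 child(ren)
  node 39: 1 child(ren)
  node 45: 0 child(ren)
Matching nodes: [21, 18, 4, 6, 26, 47, 39]
Count of internal (non-leaf) nodes: 7


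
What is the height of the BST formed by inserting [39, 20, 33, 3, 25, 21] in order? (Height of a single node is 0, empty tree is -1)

Insertion order: [39, 20, 33, 3, 25, 21]
Tree (level-order array): [39, 20, None, 3, 33, None, None, 25, None, 21]
Compute height bottom-up (empty subtree = -1):
  height(3) = 1 + max(-1, -1) = 0
  height(21) = 1 + max(-1, -1) = 0
  height(25) = 1 + max(0, -1) = 1
  height(33) = 1 + max(1, -1) = 2
  height(20) = 1 + max(0, 2) = 3
  height(39) = 1 + max(3, -1) = 4
Height = 4


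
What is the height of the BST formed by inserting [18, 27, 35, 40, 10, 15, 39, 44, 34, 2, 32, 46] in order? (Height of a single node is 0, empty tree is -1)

Insertion order: [18, 27, 35, 40, 10, 15, 39, 44, 34, 2, 32, 46]
Tree (level-order array): [18, 10, 27, 2, 15, None, 35, None, None, None, None, 34, 40, 32, None, 39, 44, None, None, None, None, None, 46]
Compute height bottom-up (empty subtree = -1):
  height(2) = 1 + max(-1, -1) = 0
  height(15) = 1 + max(-1, -1) = 0
  height(10) = 1 + max(0, 0) = 1
  height(32) = 1 + max(-1, -1) = 0
  height(34) = 1 + max(0, -1) = 1
  height(39) = 1 + max(-1, -1) = 0
  height(46) = 1 + max(-1, -1) = 0
  height(44) = 1 + max(-1, 0) = 1
  height(40) = 1 + max(0, 1) = 2
  height(35) = 1 + max(1, 2) = 3
  height(27) = 1 + max(-1, 3) = 4
  height(18) = 1 + max(1, 4) = 5
Height = 5


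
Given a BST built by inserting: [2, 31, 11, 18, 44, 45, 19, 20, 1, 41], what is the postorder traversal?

Tree insertion order: [2, 31, 11, 18, 44, 45, 19, 20, 1, 41]
Tree (level-order array): [2, 1, 31, None, None, 11, 44, None, 18, 41, 45, None, 19, None, None, None, None, None, 20]
Postorder traversal: [1, 20, 19, 18, 11, 41, 45, 44, 31, 2]


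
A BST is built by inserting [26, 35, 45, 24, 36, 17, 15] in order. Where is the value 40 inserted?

Starting tree (level order): [26, 24, 35, 17, None, None, 45, 15, None, 36]
Insertion path: 26 -> 35 -> 45 -> 36
Result: insert 40 as right child of 36
Final tree (level order): [26, 24, 35, 17, None, None, 45, 15, None, 36, None, None, None, None, 40]


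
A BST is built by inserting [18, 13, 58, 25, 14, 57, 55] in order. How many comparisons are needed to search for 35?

Search path for 35: 18 -> 58 -> 25 -> 57 -> 55
Found: False
Comparisons: 5


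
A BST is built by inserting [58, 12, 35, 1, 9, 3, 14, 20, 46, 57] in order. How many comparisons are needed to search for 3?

Search path for 3: 58 -> 12 -> 1 -> 9 -> 3
Found: True
Comparisons: 5


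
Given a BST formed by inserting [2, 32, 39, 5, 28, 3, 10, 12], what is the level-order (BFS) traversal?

Tree insertion order: [2, 32, 39, 5, 28, 3, 10, 12]
Tree (level-order array): [2, None, 32, 5, 39, 3, 28, None, None, None, None, 10, None, None, 12]
BFS from the root, enqueuing left then right child of each popped node:
  queue [2] -> pop 2, enqueue [32], visited so far: [2]
  queue [32] -> pop 32, enqueue [5, 39], visited so far: [2, 32]
  queue [5, 39] -> pop 5, enqueue [3, 28], visited so far: [2, 32, 5]
  queue [39, 3, 28] -> pop 39, enqueue [none], visited so far: [2, 32, 5, 39]
  queue [3, 28] -> pop 3, enqueue [none], visited so far: [2, 32, 5, 39, 3]
  queue [28] -> pop 28, enqueue [10], visited so far: [2, 32, 5, 39, 3, 28]
  queue [10] -> pop 10, enqueue [12], visited so far: [2, 32, 5, 39, 3, 28, 10]
  queue [12] -> pop 12, enqueue [none], visited so far: [2, 32, 5, 39, 3, 28, 10, 12]
Result: [2, 32, 5, 39, 3, 28, 10, 12]


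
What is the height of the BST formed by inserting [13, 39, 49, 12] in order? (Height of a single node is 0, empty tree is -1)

Insertion order: [13, 39, 49, 12]
Tree (level-order array): [13, 12, 39, None, None, None, 49]
Compute height bottom-up (empty subtree = -1):
  height(12) = 1 + max(-1, -1) = 0
  height(49) = 1 + max(-1, -1) = 0
  height(39) = 1 + max(-1, 0) = 1
  height(13) = 1 + max(0, 1) = 2
Height = 2


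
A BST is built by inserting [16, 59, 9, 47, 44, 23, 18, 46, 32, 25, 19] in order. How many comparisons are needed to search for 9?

Search path for 9: 16 -> 9
Found: True
Comparisons: 2


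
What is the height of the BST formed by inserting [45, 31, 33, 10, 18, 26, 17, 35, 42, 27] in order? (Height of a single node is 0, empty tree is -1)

Insertion order: [45, 31, 33, 10, 18, 26, 17, 35, 42, 27]
Tree (level-order array): [45, 31, None, 10, 33, None, 18, None, 35, 17, 26, None, 42, None, None, None, 27]
Compute height bottom-up (empty subtree = -1):
  height(17) = 1 + max(-1, -1) = 0
  height(27) = 1 + max(-1, -1) = 0
  height(26) = 1 + max(-1, 0) = 1
  height(18) = 1 + max(0, 1) = 2
  height(10) = 1 + max(-1, 2) = 3
  height(42) = 1 + max(-1, -1) = 0
  height(35) = 1 + max(-1, 0) = 1
  height(33) = 1 + max(-1, 1) = 2
  height(31) = 1 + max(3, 2) = 4
  height(45) = 1 + max(4, -1) = 5
Height = 5


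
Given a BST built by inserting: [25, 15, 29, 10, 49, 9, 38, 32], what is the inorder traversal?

Tree insertion order: [25, 15, 29, 10, 49, 9, 38, 32]
Tree (level-order array): [25, 15, 29, 10, None, None, 49, 9, None, 38, None, None, None, 32]
Inorder traversal: [9, 10, 15, 25, 29, 32, 38, 49]


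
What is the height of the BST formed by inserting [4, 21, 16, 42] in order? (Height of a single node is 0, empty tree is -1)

Insertion order: [4, 21, 16, 42]
Tree (level-order array): [4, None, 21, 16, 42]
Compute height bottom-up (empty subtree = -1):
  height(16) = 1 + max(-1, -1) = 0
  height(42) = 1 + max(-1, -1) = 0
  height(21) = 1 + max(0, 0) = 1
  height(4) = 1 + max(-1, 1) = 2
Height = 2


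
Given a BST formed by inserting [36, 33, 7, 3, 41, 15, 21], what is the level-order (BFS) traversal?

Tree insertion order: [36, 33, 7, 3, 41, 15, 21]
Tree (level-order array): [36, 33, 41, 7, None, None, None, 3, 15, None, None, None, 21]
BFS from the root, enqueuing left then right child of each popped node:
  queue [36] -> pop 36, enqueue [33, 41], visited so far: [36]
  queue [33, 41] -> pop 33, enqueue [7], visited so far: [36, 33]
  queue [41, 7] -> pop 41, enqueue [none], visited so far: [36, 33, 41]
  queue [7] -> pop 7, enqueue [3, 15], visited so far: [36, 33, 41, 7]
  queue [3, 15] -> pop 3, enqueue [none], visited so far: [36, 33, 41, 7, 3]
  queue [15] -> pop 15, enqueue [21], visited so far: [36, 33, 41, 7, 3, 15]
  queue [21] -> pop 21, enqueue [none], visited so far: [36, 33, 41, 7, 3, 15, 21]
Result: [36, 33, 41, 7, 3, 15, 21]


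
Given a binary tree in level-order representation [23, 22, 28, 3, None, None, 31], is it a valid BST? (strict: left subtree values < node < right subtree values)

Level-order array: [23, 22, 28, 3, None, None, 31]
Validate using subtree bounds (lo, hi): at each node, require lo < value < hi,
then recurse left with hi=value and right with lo=value.
Preorder trace (stopping at first violation):
  at node 23 with bounds (-inf, +inf): OK
  at node 22 with bounds (-inf, 23): OK
  at node 3 with bounds (-inf, 22): OK
  at node 28 with bounds (23, +inf): OK
  at node 31 with bounds (28, +inf): OK
No violation found at any node.
Result: Valid BST


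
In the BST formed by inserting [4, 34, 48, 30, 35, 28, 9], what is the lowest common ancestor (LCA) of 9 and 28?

Tree insertion order: [4, 34, 48, 30, 35, 28, 9]
Tree (level-order array): [4, None, 34, 30, 48, 28, None, 35, None, 9]
In a BST, the LCA of p=9, q=28 is the first node v on the
root-to-leaf path with p <= v <= q (go left if both < v, right if both > v).
Walk from root:
  at 4: both 9 and 28 > 4, go right
  at 34: both 9 and 28 < 34, go left
  at 30: both 9 and 28 < 30, go left
  at 28: 9 <= 28 <= 28, this is the LCA
LCA = 28


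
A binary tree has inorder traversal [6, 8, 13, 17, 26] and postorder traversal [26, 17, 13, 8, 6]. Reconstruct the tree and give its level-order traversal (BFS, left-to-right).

Inorder:   [6, 8, 13, 17, 26]
Postorder: [26, 17, 13, 8, 6]
Algorithm: postorder visits root last, so walk postorder right-to-left;
each value is the root of the current inorder slice — split it at that
value, recurse on the right subtree first, then the left.
Recursive splits:
  root=6; inorder splits into left=[], right=[8, 13, 17, 26]
  root=8; inorder splits into left=[], right=[13, 17, 26]
  root=13; inorder splits into left=[], right=[17, 26]
  root=17; inorder splits into left=[], right=[26]
  root=26; inorder splits into left=[], right=[]
Reconstructed level-order: [6, 8, 13, 17, 26]


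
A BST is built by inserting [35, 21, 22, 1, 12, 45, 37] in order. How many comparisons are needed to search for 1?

Search path for 1: 35 -> 21 -> 1
Found: True
Comparisons: 3


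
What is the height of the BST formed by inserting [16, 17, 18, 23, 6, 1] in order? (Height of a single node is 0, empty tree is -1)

Insertion order: [16, 17, 18, 23, 6, 1]
Tree (level-order array): [16, 6, 17, 1, None, None, 18, None, None, None, 23]
Compute height bottom-up (empty subtree = -1):
  height(1) = 1 + max(-1, -1) = 0
  height(6) = 1 + max(0, -1) = 1
  height(23) = 1 + max(-1, -1) = 0
  height(18) = 1 + max(-1, 0) = 1
  height(17) = 1 + max(-1, 1) = 2
  height(16) = 1 + max(1, 2) = 3
Height = 3


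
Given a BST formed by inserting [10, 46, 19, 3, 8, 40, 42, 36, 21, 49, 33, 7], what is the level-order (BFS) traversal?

Tree insertion order: [10, 46, 19, 3, 8, 40, 42, 36, 21, 49, 33, 7]
Tree (level-order array): [10, 3, 46, None, 8, 19, 49, 7, None, None, 40, None, None, None, None, 36, 42, 21, None, None, None, None, 33]
BFS from the root, enqueuing left then right child of each popped node:
  queue [10] -> pop 10, enqueue [3, 46], visited so far: [10]
  queue [3, 46] -> pop 3, enqueue [8], visited so far: [10, 3]
  queue [46, 8] -> pop 46, enqueue [19, 49], visited so far: [10, 3, 46]
  queue [8, 19, 49] -> pop 8, enqueue [7], visited so far: [10, 3, 46, 8]
  queue [19, 49, 7] -> pop 19, enqueue [40], visited so far: [10, 3, 46, 8, 19]
  queue [49, 7, 40] -> pop 49, enqueue [none], visited so far: [10, 3, 46, 8, 19, 49]
  queue [7, 40] -> pop 7, enqueue [none], visited so far: [10, 3, 46, 8, 19, 49, 7]
  queue [40] -> pop 40, enqueue [36, 42], visited so far: [10, 3, 46, 8, 19, 49, 7, 40]
  queue [36, 42] -> pop 36, enqueue [21], visited so far: [10, 3, 46, 8, 19, 49, 7, 40, 36]
  queue [42, 21] -> pop 42, enqueue [none], visited so far: [10, 3, 46, 8, 19, 49, 7, 40, 36, 42]
  queue [21] -> pop 21, enqueue [33], visited so far: [10, 3, 46, 8, 19, 49, 7, 40, 36, 42, 21]
  queue [33] -> pop 33, enqueue [none], visited so far: [10, 3, 46, 8, 19, 49, 7, 40, 36, 42, 21, 33]
Result: [10, 3, 46, 8, 19, 49, 7, 40, 36, 42, 21, 33]


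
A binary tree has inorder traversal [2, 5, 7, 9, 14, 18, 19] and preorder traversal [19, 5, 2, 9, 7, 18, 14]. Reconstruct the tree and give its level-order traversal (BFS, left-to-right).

Inorder:  [2, 5, 7, 9, 14, 18, 19]
Preorder: [19, 5, 2, 9, 7, 18, 14]
Algorithm: preorder visits root first, so consume preorder in order;
for each root, split the current inorder slice at that value into
left-subtree inorder and right-subtree inorder, then recurse.
Recursive splits:
  root=19; inorder splits into left=[2, 5, 7, 9, 14, 18], right=[]
  root=5; inorder splits into left=[2], right=[7, 9, 14, 18]
  root=2; inorder splits into left=[], right=[]
  root=9; inorder splits into left=[7], right=[14, 18]
  root=7; inorder splits into left=[], right=[]
  root=18; inorder splits into left=[14], right=[]
  root=14; inorder splits into left=[], right=[]
Reconstructed level-order: [19, 5, 2, 9, 7, 18, 14]


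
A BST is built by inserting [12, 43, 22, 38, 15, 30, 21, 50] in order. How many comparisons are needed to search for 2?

Search path for 2: 12
Found: False
Comparisons: 1


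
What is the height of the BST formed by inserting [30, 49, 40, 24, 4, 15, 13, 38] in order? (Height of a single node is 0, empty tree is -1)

Insertion order: [30, 49, 40, 24, 4, 15, 13, 38]
Tree (level-order array): [30, 24, 49, 4, None, 40, None, None, 15, 38, None, 13]
Compute height bottom-up (empty subtree = -1):
  height(13) = 1 + max(-1, -1) = 0
  height(15) = 1 + max(0, -1) = 1
  height(4) = 1 + max(-1, 1) = 2
  height(24) = 1 + max(2, -1) = 3
  height(38) = 1 + max(-1, -1) = 0
  height(40) = 1 + max(0, -1) = 1
  height(49) = 1 + max(1, -1) = 2
  height(30) = 1 + max(3, 2) = 4
Height = 4


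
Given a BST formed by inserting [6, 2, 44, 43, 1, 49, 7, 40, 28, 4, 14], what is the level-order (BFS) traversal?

Tree insertion order: [6, 2, 44, 43, 1, 49, 7, 40, 28, 4, 14]
Tree (level-order array): [6, 2, 44, 1, 4, 43, 49, None, None, None, None, 7, None, None, None, None, 40, 28, None, 14]
BFS from the root, enqueuing left then right child of each popped node:
  queue [6] -> pop 6, enqueue [2, 44], visited so far: [6]
  queue [2, 44] -> pop 2, enqueue [1, 4], visited so far: [6, 2]
  queue [44, 1, 4] -> pop 44, enqueue [43, 49], visited so far: [6, 2, 44]
  queue [1, 4, 43, 49] -> pop 1, enqueue [none], visited so far: [6, 2, 44, 1]
  queue [4, 43, 49] -> pop 4, enqueue [none], visited so far: [6, 2, 44, 1, 4]
  queue [43, 49] -> pop 43, enqueue [7], visited so far: [6, 2, 44, 1, 4, 43]
  queue [49, 7] -> pop 49, enqueue [none], visited so far: [6, 2, 44, 1, 4, 43, 49]
  queue [7] -> pop 7, enqueue [40], visited so far: [6, 2, 44, 1, 4, 43, 49, 7]
  queue [40] -> pop 40, enqueue [28], visited so far: [6, 2, 44, 1, 4, 43, 49, 7, 40]
  queue [28] -> pop 28, enqueue [14], visited so far: [6, 2, 44, 1, 4, 43, 49, 7, 40, 28]
  queue [14] -> pop 14, enqueue [none], visited so far: [6, 2, 44, 1, 4, 43, 49, 7, 40, 28, 14]
Result: [6, 2, 44, 1, 4, 43, 49, 7, 40, 28, 14]


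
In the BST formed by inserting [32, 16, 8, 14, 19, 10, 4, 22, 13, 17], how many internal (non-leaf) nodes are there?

Tree built from: [32, 16, 8, 14, 19, 10, 4, 22, 13, 17]
Tree (level-order array): [32, 16, None, 8, 19, 4, 14, 17, 22, None, None, 10, None, None, None, None, None, None, 13]
Rule: An internal node has at least one child.
Per-node child counts:
  node 32: 1 child(ren)
  node 16: 2 child(ren)
  node 8: 2 child(ren)
  node 4: 0 child(ren)
  node 14: 1 child(ren)
  node 10: 1 child(ren)
  node 13: 0 child(ren)
  node 19: 2 child(ren)
  node 17: 0 child(ren)
  node 22: 0 child(ren)
Matching nodes: [32, 16, 8, 14, 10, 19]
Count of internal (non-leaf) nodes: 6


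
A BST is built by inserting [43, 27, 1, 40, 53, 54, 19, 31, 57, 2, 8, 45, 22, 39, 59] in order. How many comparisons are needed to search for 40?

Search path for 40: 43 -> 27 -> 40
Found: True
Comparisons: 3


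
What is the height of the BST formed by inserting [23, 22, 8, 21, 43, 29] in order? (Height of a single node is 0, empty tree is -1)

Insertion order: [23, 22, 8, 21, 43, 29]
Tree (level-order array): [23, 22, 43, 8, None, 29, None, None, 21]
Compute height bottom-up (empty subtree = -1):
  height(21) = 1 + max(-1, -1) = 0
  height(8) = 1 + max(-1, 0) = 1
  height(22) = 1 + max(1, -1) = 2
  height(29) = 1 + max(-1, -1) = 0
  height(43) = 1 + max(0, -1) = 1
  height(23) = 1 + max(2, 1) = 3
Height = 3


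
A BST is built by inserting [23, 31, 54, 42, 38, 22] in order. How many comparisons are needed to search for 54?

Search path for 54: 23 -> 31 -> 54
Found: True
Comparisons: 3


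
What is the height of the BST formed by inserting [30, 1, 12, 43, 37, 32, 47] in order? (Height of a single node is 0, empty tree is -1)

Insertion order: [30, 1, 12, 43, 37, 32, 47]
Tree (level-order array): [30, 1, 43, None, 12, 37, 47, None, None, 32]
Compute height bottom-up (empty subtree = -1):
  height(12) = 1 + max(-1, -1) = 0
  height(1) = 1 + max(-1, 0) = 1
  height(32) = 1 + max(-1, -1) = 0
  height(37) = 1 + max(0, -1) = 1
  height(47) = 1 + max(-1, -1) = 0
  height(43) = 1 + max(1, 0) = 2
  height(30) = 1 + max(1, 2) = 3
Height = 3


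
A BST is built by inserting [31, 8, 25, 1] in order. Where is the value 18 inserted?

Starting tree (level order): [31, 8, None, 1, 25]
Insertion path: 31 -> 8 -> 25
Result: insert 18 as left child of 25
Final tree (level order): [31, 8, None, 1, 25, None, None, 18]


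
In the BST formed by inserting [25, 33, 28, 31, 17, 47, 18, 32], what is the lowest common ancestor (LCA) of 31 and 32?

Tree insertion order: [25, 33, 28, 31, 17, 47, 18, 32]
Tree (level-order array): [25, 17, 33, None, 18, 28, 47, None, None, None, 31, None, None, None, 32]
In a BST, the LCA of p=31, q=32 is the first node v on the
root-to-leaf path with p <= v <= q (go left if both < v, right if both > v).
Walk from root:
  at 25: both 31 and 32 > 25, go right
  at 33: both 31 and 32 < 33, go left
  at 28: both 31 and 32 > 28, go right
  at 31: 31 <= 31 <= 32, this is the LCA
LCA = 31


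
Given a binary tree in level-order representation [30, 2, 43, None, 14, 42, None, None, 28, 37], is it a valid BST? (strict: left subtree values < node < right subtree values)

Level-order array: [30, 2, 43, None, 14, 42, None, None, 28, 37]
Validate using subtree bounds (lo, hi): at each node, require lo < value < hi,
then recurse left with hi=value and right with lo=value.
Preorder trace (stopping at first violation):
  at node 30 with bounds (-inf, +inf): OK
  at node 2 with bounds (-inf, 30): OK
  at node 14 with bounds (2, 30): OK
  at node 28 with bounds (14, 30): OK
  at node 43 with bounds (30, +inf): OK
  at node 42 with bounds (30, 43): OK
  at node 37 with bounds (30, 42): OK
No violation found at any node.
Result: Valid BST


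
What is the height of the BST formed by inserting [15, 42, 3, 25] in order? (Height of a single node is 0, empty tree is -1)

Insertion order: [15, 42, 3, 25]
Tree (level-order array): [15, 3, 42, None, None, 25]
Compute height bottom-up (empty subtree = -1):
  height(3) = 1 + max(-1, -1) = 0
  height(25) = 1 + max(-1, -1) = 0
  height(42) = 1 + max(0, -1) = 1
  height(15) = 1 + max(0, 1) = 2
Height = 2


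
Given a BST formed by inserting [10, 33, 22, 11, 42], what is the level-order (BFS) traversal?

Tree insertion order: [10, 33, 22, 11, 42]
Tree (level-order array): [10, None, 33, 22, 42, 11]
BFS from the root, enqueuing left then right child of each popped node:
  queue [10] -> pop 10, enqueue [33], visited so far: [10]
  queue [33] -> pop 33, enqueue [22, 42], visited so far: [10, 33]
  queue [22, 42] -> pop 22, enqueue [11], visited so far: [10, 33, 22]
  queue [42, 11] -> pop 42, enqueue [none], visited so far: [10, 33, 22, 42]
  queue [11] -> pop 11, enqueue [none], visited so far: [10, 33, 22, 42, 11]
Result: [10, 33, 22, 42, 11]


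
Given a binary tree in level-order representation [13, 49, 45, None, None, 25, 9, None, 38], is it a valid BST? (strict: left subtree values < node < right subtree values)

Level-order array: [13, 49, 45, None, None, 25, 9, None, 38]
Validate using subtree bounds (lo, hi): at each node, require lo < value < hi,
then recurse left with hi=value and right with lo=value.
Preorder trace (stopping at first violation):
  at node 13 with bounds (-inf, +inf): OK
  at node 49 with bounds (-inf, 13): VIOLATION
Node 49 violates its bound: not (-inf < 49 < 13).
Result: Not a valid BST


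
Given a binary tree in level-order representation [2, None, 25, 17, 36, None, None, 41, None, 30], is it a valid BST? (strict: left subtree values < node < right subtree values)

Level-order array: [2, None, 25, 17, 36, None, None, 41, None, 30]
Validate using subtree bounds (lo, hi): at each node, require lo < value < hi,
then recurse left with hi=value and right with lo=value.
Preorder trace (stopping at first violation):
  at node 2 with bounds (-inf, +inf): OK
  at node 25 with bounds (2, +inf): OK
  at node 17 with bounds (2, 25): OK
  at node 36 with bounds (25, +inf): OK
  at node 41 with bounds (25, 36): VIOLATION
Node 41 violates its bound: not (25 < 41 < 36).
Result: Not a valid BST


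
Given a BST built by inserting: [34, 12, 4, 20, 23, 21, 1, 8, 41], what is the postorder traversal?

Tree insertion order: [34, 12, 4, 20, 23, 21, 1, 8, 41]
Tree (level-order array): [34, 12, 41, 4, 20, None, None, 1, 8, None, 23, None, None, None, None, 21]
Postorder traversal: [1, 8, 4, 21, 23, 20, 12, 41, 34]


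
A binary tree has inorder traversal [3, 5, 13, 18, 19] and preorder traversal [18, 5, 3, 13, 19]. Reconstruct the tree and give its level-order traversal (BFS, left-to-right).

Inorder:  [3, 5, 13, 18, 19]
Preorder: [18, 5, 3, 13, 19]
Algorithm: preorder visits root first, so consume preorder in order;
for each root, split the current inorder slice at that value into
left-subtree inorder and right-subtree inorder, then recurse.
Recursive splits:
  root=18; inorder splits into left=[3, 5, 13], right=[19]
  root=5; inorder splits into left=[3], right=[13]
  root=3; inorder splits into left=[], right=[]
  root=13; inorder splits into left=[], right=[]
  root=19; inorder splits into left=[], right=[]
Reconstructed level-order: [18, 5, 19, 3, 13]


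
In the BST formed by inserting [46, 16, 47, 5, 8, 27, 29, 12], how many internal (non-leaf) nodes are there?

Tree built from: [46, 16, 47, 5, 8, 27, 29, 12]
Tree (level-order array): [46, 16, 47, 5, 27, None, None, None, 8, None, 29, None, 12]
Rule: An internal node has at least one child.
Per-node child counts:
  node 46: 2 child(ren)
  node 16: 2 child(ren)
  node 5: 1 child(ren)
  node 8: 1 child(ren)
  node 12: 0 child(ren)
  node 27: 1 child(ren)
  node 29: 0 child(ren)
  node 47: 0 child(ren)
Matching nodes: [46, 16, 5, 8, 27]
Count of internal (non-leaf) nodes: 5


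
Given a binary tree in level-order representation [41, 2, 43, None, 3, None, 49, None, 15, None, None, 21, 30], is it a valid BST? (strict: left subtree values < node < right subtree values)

Level-order array: [41, 2, 43, None, 3, None, 49, None, 15, None, None, 21, 30]
Validate using subtree bounds (lo, hi): at each node, require lo < value < hi,
then recurse left with hi=value and right with lo=value.
Preorder trace (stopping at first violation):
  at node 41 with bounds (-inf, +inf): OK
  at node 2 with bounds (-inf, 41): OK
  at node 3 with bounds (2, 41): OK
  at node 15 with bounds (3, 41): OK
  at node 21 with bounds (3, 15): VIOLATION
Node 21 violates its bound: not (3 < 21 < 15).
Result: Not a valid BST


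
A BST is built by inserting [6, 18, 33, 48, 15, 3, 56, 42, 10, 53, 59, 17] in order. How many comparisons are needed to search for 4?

Search path for 4: 6 -> 3
Found: False
Comparisons: 2


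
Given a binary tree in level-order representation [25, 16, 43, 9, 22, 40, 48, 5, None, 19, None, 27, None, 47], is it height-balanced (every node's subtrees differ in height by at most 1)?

Tree (level-order array): [25, 16, 43, 9, 22, 40, 48, 5, None, 19, None, 27, None, 47]
Definition: a tree is height-balanced if, at every node, |h(left) - h(right)| <= 1 (empty subtree has height -1).
Bottom-up per-node check:
  node 5: h_left=-1, h_right=-1, diff=0 [OK], height=0
  node 9: h_left=0, h_right=-1, diff=1 [OK], height=1
  node 19: h_left=-1, h_right=-1, diff=0 [OK], height=0
  node 22: h_left=0, h_right=-1, diff=1 [OK], height=1
  node 16: h_left=1, h_right=1, diff=0 [OK], height=2
  node 27: h_left=-1, h_right=-1, diff=0 [OK], height=0
  node 40: h_left=0, h_right=-1, diff=1 [OK], height=1
  node 47: h_left=-1, h_right=-1, diff=0 [OK], height=0
  node 48: h_left=0, h_right=-1, diff=1 [OK], height=1
  node 43: h_left=1, h_right=1, diff=0 [OK], height=2
  node 25: h_left=2, h_right=2, diff=0 [OK], height=3
All nodes satisfy the balance condition.
Result: Balanced


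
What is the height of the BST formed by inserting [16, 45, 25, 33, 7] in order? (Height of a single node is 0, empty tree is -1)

Insertion order: [16, 45, 25, 33, 7]
Tree (level-order array): [16, 7, 45, None, None, 25, None, None, 33]
Compute height bottom-up (empty subtree = -1):
  height(7) = 1 + max(-1, -1) = 0
  height(33) = 1 + max(-1, -1) = 0
  height(25) = 1 + max(-1, 0) = 1
  height(45) = 1 + max(1, -1) = 2
  height(16) = 1 + max(0, 2) = 3
Height = 3


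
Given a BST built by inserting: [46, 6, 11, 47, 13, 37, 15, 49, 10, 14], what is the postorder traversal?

Tree insertion order: [46, 6, 11, 47, 13, 37, 15, 49, 10, 14]
Tree (level-order array): [46, 6, 47, None, 11, None, 49, 10, 13, None, None, None, None, None, 37, 15, None, 14]
Postorder traversal: [10, 14, 15, 37, 13, 11, 6, 49, 47, 46]


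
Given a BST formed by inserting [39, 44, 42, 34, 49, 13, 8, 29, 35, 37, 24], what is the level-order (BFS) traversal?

Tree insertion order: [39, 44, 42, 34, 49, 13, 8, 29, 35, 37, 24]
Tree (level-order array): [39, 34, 44, 13, 35, 42, 49, 8, 29, None, 37, None, None, None, None, None, None, 24]
BFS from the root, enqueuing left then right child of each popped node:
  queue [39] -> pop 39, enqueue [34, 44], visited so far: [39]
  queue [34, 44] -> pop 34, enqueue [13, 35], visited so far: [39, 34]
  queue [44, 13, 35] -> pop 44, enqueue [42, 49], visited so far: [39, 34, 44]
  queue [13, 35, 42, 49] -> pop 13, enqueue [8, 29], visited so far: [39, 34, 44, 13]
  queue [35, 42, 49, 8, 29] -> pop 35, enqueue [37], visited so far: [39, 34, 44, 13, 35]
  queue [42, 49, 8, 29, 37] -> pop 42, enqueue [none], visited so far: [39, 34, 44, 13, 35, 42]
  queue [49, 8, 29, 37] -> pop 49, enqueue [none], visited so far: [39, 34, 44, 13, 35, 42, 49]
  queue [8, 29, 37] -> pop 8, enqueue [none], visited so far: [39, 34, 44, 13, 35, 42, 49, 8]
  queue [29, 37] -> pop 29, enqueue [24], visited so far: [39, 34, 44, 13, 35, 42, 49, 8, 29]
  queue [37, 24] -> pop 37, enqueue [none], visited so far: [39, 34, 44, 13, 35, 42, 49, 8, 29, 37]
  queue [24] -> pop 24, enqueue [none], visited so far: [39, 34, 44, 13, 35, 42, 49, 8, 29, 37, 24]
Result: [39, 34, 44, 13, 35, 42, 49, 8, 29, 37, 24]
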